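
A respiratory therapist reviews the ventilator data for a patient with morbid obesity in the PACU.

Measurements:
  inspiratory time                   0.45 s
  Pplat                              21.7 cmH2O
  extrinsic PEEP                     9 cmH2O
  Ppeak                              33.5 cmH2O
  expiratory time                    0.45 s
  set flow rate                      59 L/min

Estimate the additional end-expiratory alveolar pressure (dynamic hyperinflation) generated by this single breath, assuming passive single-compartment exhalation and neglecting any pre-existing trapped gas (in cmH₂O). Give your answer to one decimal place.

4.3

Flow: 59 L/min ÷ 60 = 0.9833 L/s.
Vt = flow × Ti = 0.9833 L/s × 0.45 s × 1000 mL/L = 442.49 mL.
R = (PIP − Pplat)/V̇ = (33.5 − 21.7) / 0.9833 = 11.8/0.9833 = 12.0 cmH2O·s/L.
C = Vt/(Pplat − PEEP) = 442.49 / (21.7 − 9) = 442.49/12.7 = 34.842 mL/cmH2O.
τ = R × C = 12.0 × 0.03484 L/cmH2O = 0.4181 s.
Fraction remaining = e^(−Te/τ) = e^(−0.45/0.4181) = 0.3409; trapped volume = 442.49 × 0.3409 = 150.84 mL.
Additional alveolar pressure from trapping ≈ V_trapped / C = 150.84 / 34.842 = 4.329 cmH2O.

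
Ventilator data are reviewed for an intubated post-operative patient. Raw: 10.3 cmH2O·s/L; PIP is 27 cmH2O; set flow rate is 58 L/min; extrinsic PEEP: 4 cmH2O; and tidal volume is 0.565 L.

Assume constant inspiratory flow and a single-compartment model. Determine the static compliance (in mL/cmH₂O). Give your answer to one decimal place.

Flow: 58 L/min ÷ 60 = 0.9667 L/s.
Equation of motion (constant flow): PIP = Vt/C + R·V̇ + PEEP.
Vt/C = PIP − R·V̇ − PEEP = 27 − 10.3×0.9667 − 4 = 27 − 9.957 − 4 = 13.043 cmH2O.
C = Vt / 13.043 = 565 / 13.043 = 43.318 mL/cmH2O.

43.3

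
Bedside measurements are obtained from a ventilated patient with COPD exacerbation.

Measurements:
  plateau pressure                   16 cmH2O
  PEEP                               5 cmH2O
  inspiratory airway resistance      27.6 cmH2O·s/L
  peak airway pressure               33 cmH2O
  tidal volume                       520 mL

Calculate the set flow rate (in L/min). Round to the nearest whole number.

37

flow = (PIP − Pplat) / Raw = (33 − 16) / 27.6 = 0.6159 L/s × 60 = 36.954 L/min.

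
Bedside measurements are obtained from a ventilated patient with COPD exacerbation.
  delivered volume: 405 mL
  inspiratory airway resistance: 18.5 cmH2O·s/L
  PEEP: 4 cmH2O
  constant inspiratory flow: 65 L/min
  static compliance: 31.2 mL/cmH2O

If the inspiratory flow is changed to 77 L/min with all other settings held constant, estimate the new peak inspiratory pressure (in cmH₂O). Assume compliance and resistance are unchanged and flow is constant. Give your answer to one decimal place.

Flow: 65 L/min ÷ 60 = 1.0833 L/s.
New flow: 77 L/min ÷ 60 = 1.2833 L/s.
PIP = Vt/C + R·V̇ + PEEP (constant-flow equation of motion).
Only the resistive term changes: ΔPIP = R × ΔV̇ = 18.5 × (1.2833 − 1.0833) = 18.5 × 0.2 = 3.7 cmH2O.
Original PIP = 405/31.2 + 18.5×1.0833 + 4 = 37.022 cmH2O; new PIP = 37.022 + (3.7) = 40.722 cmH2O.

40.7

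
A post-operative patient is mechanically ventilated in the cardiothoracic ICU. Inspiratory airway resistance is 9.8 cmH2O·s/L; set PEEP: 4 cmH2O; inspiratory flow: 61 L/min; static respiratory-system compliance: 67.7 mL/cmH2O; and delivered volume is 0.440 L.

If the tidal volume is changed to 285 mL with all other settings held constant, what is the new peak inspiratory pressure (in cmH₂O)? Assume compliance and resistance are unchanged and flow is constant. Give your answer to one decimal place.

18.2

Flow: 61 L/min ÷ 60 = 1.0167 L/s.
PIP = Vt/C + R·V̇ + PEEP (constant-flow equation of motion).
Only the elastic term changes: ΔPIP = ΔVt / C = (285 − 440) / 67.7 = -2.29 cmH2O.
Original PIP = 440/67.7 + 9.8×1.0167 + 4 = 20.463 cmH2O; new PIP = 20.463 + (-2.29) = 18.173 cmH2O.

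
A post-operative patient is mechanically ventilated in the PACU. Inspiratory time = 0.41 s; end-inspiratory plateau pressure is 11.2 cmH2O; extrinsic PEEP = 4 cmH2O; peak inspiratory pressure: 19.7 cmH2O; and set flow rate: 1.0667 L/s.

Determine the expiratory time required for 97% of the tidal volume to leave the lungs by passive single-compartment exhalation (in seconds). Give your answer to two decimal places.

1.70

Vt = flow × Ti = 1.0667 L/s × 0.41 s × 1000 mL/L = 437.35 mL.
R = (PIP − Pplat)/V̇ = (19.7 − 11.2) / 1.0667 = 8.5/1.0667 = 7.969 cmH2O·s/L.
C = Vt/(Pplat − PEEP) = 437.35 / (11.2 − 4) = 437.35/7.2 = 60.743 mL/cmH2O.
τ = R × C = 7.969 × 0.06074 L/cmH2O = 0.484 s.
t = −τ·ln(1 − 0.97) = −0.484·ln(0.03) = 1.697 s.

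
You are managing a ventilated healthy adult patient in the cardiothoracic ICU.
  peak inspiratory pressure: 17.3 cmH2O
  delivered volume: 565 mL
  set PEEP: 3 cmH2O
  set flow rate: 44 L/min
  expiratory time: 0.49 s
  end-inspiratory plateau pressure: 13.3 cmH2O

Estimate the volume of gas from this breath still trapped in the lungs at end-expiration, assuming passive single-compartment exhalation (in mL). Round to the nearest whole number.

Flow: 44 L/min ÷ 60 = 0.7333 L/s.
R = (PIP − Pplat)/V̇ = (17.3 − 13.3) / 0.7333 = 4.0/0.7333 = 5.455 cmH2O·s/L.
C = Vt/(Pplat − PEEP) = 565.0 / (13.3 − 3) = 565.0/10.3 = 54.854 mL/cmH2O.
τ = R × C = 5.455 × 0.05485 L/cmH2O = 0.2992 s.
Fraction remaining = e^(−Te/τ) = e^(−0.49/0.2992) = 0.1944.
Trapped volume = 565.0 × 0.1944 = 109.84 mL.

110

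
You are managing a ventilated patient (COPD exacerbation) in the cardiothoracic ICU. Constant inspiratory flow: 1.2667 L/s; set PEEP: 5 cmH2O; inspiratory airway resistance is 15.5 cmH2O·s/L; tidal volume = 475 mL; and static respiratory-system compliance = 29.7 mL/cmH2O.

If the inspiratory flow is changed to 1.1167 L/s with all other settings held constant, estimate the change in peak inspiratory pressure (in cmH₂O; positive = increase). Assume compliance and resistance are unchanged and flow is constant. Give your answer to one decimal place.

-2.3

PIP = Vt/C + R·V̇ + PEEP (constant-flow equation of motion).
Only the resistive term changes: ΔPIP = R × ΔV̇ = 15.5 × (1.1167 − 1.2667) = 15.5 × -0.15 = -2.325 cmH2O.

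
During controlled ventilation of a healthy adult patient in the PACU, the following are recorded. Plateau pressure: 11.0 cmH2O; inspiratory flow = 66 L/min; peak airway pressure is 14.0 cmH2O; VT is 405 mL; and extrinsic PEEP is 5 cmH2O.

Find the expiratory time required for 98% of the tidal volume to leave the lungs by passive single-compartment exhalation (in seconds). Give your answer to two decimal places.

Flow: 66 L/min ÷ 60 = 1.1 L/s.
R = (PIP − Pplat)/V̇ = (14.0 − 11.0) / 1.1 = 3.0/1.1 = 2.727 cmH2O·s/L.
C = Vt/(Pplat − PEEP) = 405.0 / (11.0 − 5) = 405.0/6.0 = 67.5 mL/cmH2O.
τ = R × C = 2.727 × 0.0675 L/cmH2O = 0.1841 s.
t = −τ·ln(1 − 0.98) = −0.1841·ln(0.02) = 0.7202 s.

0.72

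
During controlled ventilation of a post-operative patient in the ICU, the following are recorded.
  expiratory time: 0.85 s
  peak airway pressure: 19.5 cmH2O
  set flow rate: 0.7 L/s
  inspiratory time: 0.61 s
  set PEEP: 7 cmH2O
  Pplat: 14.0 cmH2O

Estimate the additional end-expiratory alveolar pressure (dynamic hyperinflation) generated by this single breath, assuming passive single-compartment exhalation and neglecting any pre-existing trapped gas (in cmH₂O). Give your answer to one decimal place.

Vt = flow × Ti = 0.7 L/s × 0.61 s × 1000 mL/L = 427.0 mL.
R = (PIP − Pplat)/V̇ = (19.5 − 14.0) / 0.7 = 5.5/0.7 = 7.857 cmH2O·s/L.
C = Vt/(Pplat − PEEP) = 427.0 / (14.0 − 7) = 427.0/7.0 = 61.0 mL/cmH2O.
τ = R × C = 7.857 × 0.061 L/cmH2O = 0.4793 s.
Fraction remaining = e^(−Te/τ) = e^(−0.85/0.4793) = 0.1698; trapped volume = 427.0 × 0.1698 = 72.505 mL.
Additional alveolar pressure from trapping ≈ V_trapped / C = 72.505 / 61.0 = 1.189 cmH2O.

1.2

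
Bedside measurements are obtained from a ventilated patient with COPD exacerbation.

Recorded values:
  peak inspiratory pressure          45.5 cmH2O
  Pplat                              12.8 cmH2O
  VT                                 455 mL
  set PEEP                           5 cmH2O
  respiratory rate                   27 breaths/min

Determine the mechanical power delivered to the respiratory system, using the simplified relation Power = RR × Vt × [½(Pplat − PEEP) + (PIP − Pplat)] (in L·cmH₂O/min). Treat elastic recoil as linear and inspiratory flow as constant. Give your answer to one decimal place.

449.6

Per-breath work = Vt × [½(Pplat−PEEP) + (PIP−Pplat)] = 0.455 × [0.5×7.8 + 32.7] = 0.455 × 36.6 = 16.653 L·cmH2O.
Power = 27 × 16.653 = 449.63 L·cmH2O/min.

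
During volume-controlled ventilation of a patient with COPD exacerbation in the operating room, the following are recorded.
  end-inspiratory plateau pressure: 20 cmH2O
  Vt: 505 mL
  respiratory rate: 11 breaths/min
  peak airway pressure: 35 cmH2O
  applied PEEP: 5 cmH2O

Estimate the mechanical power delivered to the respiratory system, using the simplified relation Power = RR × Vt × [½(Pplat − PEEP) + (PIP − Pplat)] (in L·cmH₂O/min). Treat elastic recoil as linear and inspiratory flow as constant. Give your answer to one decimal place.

Per-breath work = Vt × [½(Pplat−PEEP) + (PIP−Pplat)] = 0.505 × [0.5×15.0 + 15.0] = 0.505 × 22.5 = 11.363 L·cmH2O.
Power = 11 × 11.363 = 124.99 L·cmH2O/min.

125.0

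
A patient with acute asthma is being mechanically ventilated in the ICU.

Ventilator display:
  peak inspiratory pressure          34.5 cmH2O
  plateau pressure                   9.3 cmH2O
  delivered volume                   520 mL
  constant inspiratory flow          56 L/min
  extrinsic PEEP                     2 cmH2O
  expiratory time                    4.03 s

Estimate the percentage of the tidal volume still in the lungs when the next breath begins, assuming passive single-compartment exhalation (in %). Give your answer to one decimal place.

12.3

Flow: 56 L/min ÷ 60 = 0.9333 L/s.
R = (PIP − Pplat)/V̇ = (34.5 − 9.3) / 0.9333 = 25.2/0.9333 = 27.001 cmH2O·s/L.
C = Vt/(Pplat − PEEP) = 520.0 / (9.3 − 2) = 520.0/7.3 = 71.233 mL/cmH2O.
τ = R × C = 27.001 × 0.07123 L/cmH2O = 1.923 s.
Fraction remaining at end-expiration = e^(−Te/τ) = e^(−4.03/1.923) = 0.123 → 12.3%.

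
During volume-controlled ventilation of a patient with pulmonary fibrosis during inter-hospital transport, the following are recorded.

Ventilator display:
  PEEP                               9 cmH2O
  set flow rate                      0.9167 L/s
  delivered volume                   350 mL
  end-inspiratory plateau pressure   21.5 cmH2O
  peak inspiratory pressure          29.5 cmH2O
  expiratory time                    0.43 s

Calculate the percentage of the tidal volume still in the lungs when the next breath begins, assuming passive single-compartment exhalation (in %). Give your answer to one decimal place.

R = (PIP − Pplat)/V̇ = (29.5 − 21.5) / 0.9167 = 8.0/0.9167 = 8.727 cmH2O·s/L.
C = Vt/(Pplat − PEEP) = 350.0 / (21.5 − 9) = 350.0/12.5 = 28.0 mL/cmH2O.
τ = R × C = 8.727 × 0.028 L/cmH2O = 0.2444 s.
Fraction remaining at end-expiration = e^(−Te/τ) = e^(−0.43/0.2444) = 0.1721 → 17.21%.

17.2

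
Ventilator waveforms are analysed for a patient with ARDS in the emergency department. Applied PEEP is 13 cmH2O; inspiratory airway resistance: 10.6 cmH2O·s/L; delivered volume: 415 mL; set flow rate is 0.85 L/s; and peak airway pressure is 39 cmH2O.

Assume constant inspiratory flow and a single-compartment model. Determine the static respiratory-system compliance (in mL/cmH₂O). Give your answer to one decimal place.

Equation of motion (constant flow): PIP = Vt/C + R·V̇ + PEEP.
Vt/C = PIP − R·V̇ − PEEP = 39 − 10.6×0.85 − 13 = 39 − 9.01 − 13 = 16.99 cmH2O.
C = Vt / 16.99 = 415 / 16.99 = 24.426 mL/cmH2O.

24.4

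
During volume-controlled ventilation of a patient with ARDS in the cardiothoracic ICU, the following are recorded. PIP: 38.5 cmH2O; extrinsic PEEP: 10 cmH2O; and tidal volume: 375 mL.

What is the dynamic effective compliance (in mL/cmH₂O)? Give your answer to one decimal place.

Dynamic compliance = Vt / (PIP − PEEP) = 375 / (38.5 − 10) = 375 / 28.5 = 13.158 mL/cmH2O.

13.2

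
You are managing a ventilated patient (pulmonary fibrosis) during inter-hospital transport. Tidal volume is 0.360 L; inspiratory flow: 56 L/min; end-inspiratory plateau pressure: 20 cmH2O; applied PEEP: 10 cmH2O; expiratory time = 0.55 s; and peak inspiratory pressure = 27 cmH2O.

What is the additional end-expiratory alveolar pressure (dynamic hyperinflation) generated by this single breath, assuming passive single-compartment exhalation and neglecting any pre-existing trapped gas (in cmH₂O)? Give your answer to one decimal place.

1.3

Flow: 56 L/min ÷ 60 = 0.9333 L/s.
R = (PIP − Pplat)/V̇ = (27 − 20) / 0.9333 = 7.0/0.9333 = 7.5 cmH2O·s/L.
C = Vt/(Pplat − PEEP) = 360.0 / (20 − 10) = 360.0/10.0 = 36.0 mL/cmH2O.
τ = R × C = 7.5 × 0.036 L/cmH2O = 0.27 s.
Fraction remaining = e^(−Te/τ) = e^(−0.55/0.27) = 0.1304; trapped volume = 360.0 × 0.1304 = 46.944 mL.
Additional alveolar pressure from trapping ≈ V_trapped / C = 46.944 / 36.0 = 1.304 cmH2O.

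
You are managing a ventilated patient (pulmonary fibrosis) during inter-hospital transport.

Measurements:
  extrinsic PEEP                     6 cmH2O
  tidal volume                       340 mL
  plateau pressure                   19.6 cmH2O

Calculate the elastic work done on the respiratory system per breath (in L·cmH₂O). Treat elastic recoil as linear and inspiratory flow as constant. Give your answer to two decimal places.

Elastic work ≈ ½ × (Pplat − PEEP) × Vt = 0.5 × (19.6 − 6) × 0.340 L = 0.5 × 13.6 × 0.340 = 2.312 L·cmH2O.

2.31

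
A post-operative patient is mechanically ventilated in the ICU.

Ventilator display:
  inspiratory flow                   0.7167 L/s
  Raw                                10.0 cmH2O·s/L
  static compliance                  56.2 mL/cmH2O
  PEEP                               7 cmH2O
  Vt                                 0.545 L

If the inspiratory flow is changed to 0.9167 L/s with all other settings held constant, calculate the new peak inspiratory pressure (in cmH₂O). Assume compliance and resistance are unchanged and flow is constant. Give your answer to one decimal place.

25.9

PIP = Vt/C + R·V̇ + PEEP (constant-flow equation of motion).
Only the resistive term changes: ΔPIP = R × ΔV̇ = 10.0 × (0.9167 − 0.7167) = 10.0 × 0.2 = 2.0 cmH2O.
Original PIP = 545/56.2 + 10.0×0.7167 + 7 = 23.865 cmH2O; new PIP = 23.865 + (2.0) = 25.865 cmH2O.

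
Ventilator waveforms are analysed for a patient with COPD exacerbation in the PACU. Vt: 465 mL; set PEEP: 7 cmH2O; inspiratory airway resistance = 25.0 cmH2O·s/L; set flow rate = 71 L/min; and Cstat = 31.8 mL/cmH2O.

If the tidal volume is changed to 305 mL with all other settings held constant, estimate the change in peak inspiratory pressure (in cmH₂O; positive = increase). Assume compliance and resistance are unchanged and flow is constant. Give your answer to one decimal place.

PIP = Vt/C + R·V̇ + PEEP (constant-flow equation of motion).
Only the elastic term changes: ΔPIP = ΔVt / C = (305 − 465) / 31.8 = -5.031 cmH2O.

-5.0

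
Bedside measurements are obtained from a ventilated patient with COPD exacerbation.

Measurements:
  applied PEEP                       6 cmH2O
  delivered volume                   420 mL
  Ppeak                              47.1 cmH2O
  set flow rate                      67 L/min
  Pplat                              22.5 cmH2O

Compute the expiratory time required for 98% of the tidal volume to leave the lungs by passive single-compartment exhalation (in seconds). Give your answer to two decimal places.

2.19

Flow: 67 L/min ÷ 60 = 1.1167 L/s.
R = (PIP − Pplat)/V̇ = (47.1 − 22.5) / 1.1167 = 24.6/1.1167 = 22.029 cmH2O·s/L.
C = Vt/(Pplat − PEEP) = 420.0 / (22.5 − 6) = 420.0/16.5 = 25.455 mL/cmH2O.
τ = R × C = 22.029 × 0.02546 L/cmH2O = 0.5609 s.
t = −τ·ln(1 − 0.98) = −0.5609·ln(0.02) = 2.194 s.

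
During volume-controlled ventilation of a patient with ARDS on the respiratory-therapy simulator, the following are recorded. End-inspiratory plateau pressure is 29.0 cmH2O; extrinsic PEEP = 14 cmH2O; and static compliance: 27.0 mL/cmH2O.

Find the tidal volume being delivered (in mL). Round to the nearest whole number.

405

Vt = Cstat × (Pplat − PEEP) = 27.0 × (29.0 − 14) = 27.0 × 15.0 = 405.0 mL.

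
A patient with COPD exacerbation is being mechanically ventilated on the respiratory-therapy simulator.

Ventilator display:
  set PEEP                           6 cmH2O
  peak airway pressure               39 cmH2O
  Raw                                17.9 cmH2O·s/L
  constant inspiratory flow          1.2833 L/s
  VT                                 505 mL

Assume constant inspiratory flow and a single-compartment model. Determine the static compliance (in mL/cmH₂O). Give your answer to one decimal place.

Equation of motion (constant flow): PIP = Vt/C + R·V̇ + PEEP.
Vt/C = PIP − R·V̇ − PEEP = 39 − 17.9×1.2833 − 6 = 39 − 22.971 − 6 = 10.029 cmH2O.
C = Vt / 10.029 = 505 / 10.029 = 50.354 mL/cmH2O.

50.4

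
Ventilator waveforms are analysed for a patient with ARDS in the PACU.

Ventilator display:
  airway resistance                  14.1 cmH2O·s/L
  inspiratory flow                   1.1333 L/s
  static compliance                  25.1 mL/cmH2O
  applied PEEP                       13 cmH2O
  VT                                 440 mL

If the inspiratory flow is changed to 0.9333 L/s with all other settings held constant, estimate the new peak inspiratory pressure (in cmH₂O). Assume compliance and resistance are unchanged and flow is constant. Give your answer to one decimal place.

PIP = Vt/C + R·V̇ + PEEP (constant-flow equation of motion).
Only the resistive term changes: ΔPIP = R × ΔV̇ = 14.1 × (0.9333 − 1.1333) = 14.1 × -0.2 = -2.82 cmH2O.
Original PIP = 440/25.1 + 14.1×1.1333 + 13 = 46.509 cmH2O; new PIP = 46.509 + (-2.82) = 43.689 cmH2O.

43.7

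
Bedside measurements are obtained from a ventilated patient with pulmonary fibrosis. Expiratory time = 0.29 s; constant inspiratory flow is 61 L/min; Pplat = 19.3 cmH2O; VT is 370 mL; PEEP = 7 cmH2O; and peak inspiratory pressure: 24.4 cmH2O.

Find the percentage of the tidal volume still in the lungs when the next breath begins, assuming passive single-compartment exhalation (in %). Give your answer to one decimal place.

14.6

Flow: 61 L/min ÷ 60 = 1.0167 L/s.
R = (PIP − Pplat)/V̇ = (24.4 − 19.3) / 1.0167 = 5.1/1.0167 = 5.016 cmH2O·s/L.
C = Vt/(Pplat − PEEP) = 370.0 / (19.3 − 7) = 370.0/12.3 = 30.081 mL/cmH2O.
τ = R × C = 5.016 × 0.03008 L/cmH2O = 0.1509 s.
Fraction remaining at end-expiration = e^(−Te/τ) = e^(−0.29/0.1509) = 0.1463 → 14.63%.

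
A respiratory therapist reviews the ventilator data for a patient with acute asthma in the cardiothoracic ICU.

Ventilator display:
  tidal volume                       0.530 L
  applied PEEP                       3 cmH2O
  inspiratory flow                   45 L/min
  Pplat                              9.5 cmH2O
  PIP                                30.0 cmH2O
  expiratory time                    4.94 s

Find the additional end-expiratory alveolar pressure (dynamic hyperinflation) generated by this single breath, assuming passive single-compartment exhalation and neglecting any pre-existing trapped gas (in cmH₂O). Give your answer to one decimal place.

0.7

Flow: 45 L/min ÷ 60 = 0.75 L/s.
R = (PIP − Pplat)/V̇ = (30.0 − 9.5) / 0.75 = 20.5/0.75 = 27.333 cmH2O·s/L.
C = Vt/(Pplat − PEEP) = 530.0 / (9.5 − 3) = 530.0/6.5 = 81.538 mL/cmH2O.
τ = R × C = 27.333 × 0.08154 L/cmH2O = 2.229 s.
Fraction remaining = e^(−Te/τ) = e^(−4.94/2.229) = 0.109; trapped volume = 530.0 × 0.109 = 57.77 mL.
Additional alveolar pressure from trapping ≈ V_trapped / C = 57.77 / 81.538 = 0.7085 cmH2O.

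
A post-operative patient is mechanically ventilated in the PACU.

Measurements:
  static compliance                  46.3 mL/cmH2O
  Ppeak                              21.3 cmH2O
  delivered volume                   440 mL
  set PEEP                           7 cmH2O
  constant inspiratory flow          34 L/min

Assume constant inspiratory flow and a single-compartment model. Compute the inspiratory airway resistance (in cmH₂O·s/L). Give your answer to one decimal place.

Flow: 34 L/min ÷ 60 = 0.5667 L/s.
Equation of motion (constant flow): PIP = Vt/C + R·V̇ + PEEP.
R·V̇ = PIP − Vt/C − PEEP = 21.3 − 440/46.3 − 7 = 21.3 − 9.503 − 7 = 4.797 cmH2O.
R = 4.797 / 0.5667 = 8.465 cmH2O·s/L.

8.5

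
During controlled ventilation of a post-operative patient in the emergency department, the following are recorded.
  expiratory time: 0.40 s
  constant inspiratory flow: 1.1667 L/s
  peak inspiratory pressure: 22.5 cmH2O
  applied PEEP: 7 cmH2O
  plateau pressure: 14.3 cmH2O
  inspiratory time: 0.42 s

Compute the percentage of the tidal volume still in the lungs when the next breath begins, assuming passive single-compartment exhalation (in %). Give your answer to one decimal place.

Vt = flow × Ti = 1.1667 L/s × 0.42 s × 1000 mL/L = 490.01 mL.
R = (PIP − Pplat)/V̇ = (22.5 − 14.3) / 1.1667 = 8.2/1.1667 = 7.028 cmH2O·s/L.
C = Vt/(Pplat − PEEP) = 490.01 / (14.3 − 7) = 490.01/7.3 = 67.125 mL/cmH2O.
τ = R × C = 7.028 × 0.06713 L/cmH2O = 0.4718 s.
Fraction remaining at end-expiration = e^(−Te/τ) = e^(−0.40/0.4718) = 0.4283 → 42.83%.

42.8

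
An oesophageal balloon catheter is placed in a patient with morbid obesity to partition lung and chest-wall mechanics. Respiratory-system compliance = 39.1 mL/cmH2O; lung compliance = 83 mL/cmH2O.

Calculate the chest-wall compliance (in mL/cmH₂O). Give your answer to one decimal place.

1/Ccw = 1/Crs − 1/CL.
1/Ccw = 1/39.1 − 1/83 = 0.01353.
Ccw = 73.91 mL/cmH2O.

73.9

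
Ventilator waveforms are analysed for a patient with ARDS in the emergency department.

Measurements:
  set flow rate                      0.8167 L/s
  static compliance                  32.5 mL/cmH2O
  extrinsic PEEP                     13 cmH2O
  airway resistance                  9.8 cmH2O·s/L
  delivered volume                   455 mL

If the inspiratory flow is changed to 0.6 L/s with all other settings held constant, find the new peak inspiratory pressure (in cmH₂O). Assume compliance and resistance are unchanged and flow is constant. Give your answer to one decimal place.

PIP = Vt/C + R·V̇ + PEEP (constant-flow equation of motion).
Only the resistive term changes: ΔPIP = R × ΔV̇ = 9.8 × (0.6 − 0.8167) = 9.8 × -0.2167 = -2.124 cmH2O.
Original PIP = 455/32.5 + 9.8×0.8167 + 13 = 35.004 cmH2O; new PIP = 35.004 + (-2.124) = 32.88 cmH2O.

32.9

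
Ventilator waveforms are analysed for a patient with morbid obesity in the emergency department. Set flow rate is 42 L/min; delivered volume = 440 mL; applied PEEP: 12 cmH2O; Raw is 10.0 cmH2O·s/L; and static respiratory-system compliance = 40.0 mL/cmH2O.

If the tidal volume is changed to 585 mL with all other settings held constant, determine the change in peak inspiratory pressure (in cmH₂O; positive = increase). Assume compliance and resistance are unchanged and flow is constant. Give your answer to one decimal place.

3.6

PIP = Vt/C + R·V̇ + PEEP (constant-flow equation of motion).
Only the elastic term changes: ΔPIP = ΔVt / C = (585 − 440) / 40.0 = 3.625 cmH2O.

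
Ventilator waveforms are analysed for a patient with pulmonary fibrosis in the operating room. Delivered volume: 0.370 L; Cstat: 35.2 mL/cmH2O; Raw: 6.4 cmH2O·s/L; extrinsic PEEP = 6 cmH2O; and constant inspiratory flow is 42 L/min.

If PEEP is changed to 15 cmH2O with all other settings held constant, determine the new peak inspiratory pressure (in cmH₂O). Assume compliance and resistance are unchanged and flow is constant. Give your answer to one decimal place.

Flow: 42 L/min ÷ 60 = 0.7 L/s.
PIP = Vt/C + R·V̇ + PEEP (constant-flow equation of motion).
Only the baseline term changes: ΔPIP = ΔPEEP = 15 − 6 = 9.0 cmH2O.
Original PIP = 370/35.2 + 6.4×0.7 + 6 = 20.991 cmH2O; new PIP = 20.991 + (9.0) = 29.991 cmH2O.

30.0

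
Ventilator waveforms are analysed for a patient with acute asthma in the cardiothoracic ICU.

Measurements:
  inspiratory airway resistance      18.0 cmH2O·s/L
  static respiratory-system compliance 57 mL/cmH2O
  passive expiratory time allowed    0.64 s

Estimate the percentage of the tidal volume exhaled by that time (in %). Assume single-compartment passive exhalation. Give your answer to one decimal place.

τ = R × C = 18.0 × 57 mL/cmH2O = 18.0 × 0.057 L/cmH2O = 1.026 s.
Passive exhalation: V(t)/V₀ = e^(−t/τ) = e^(−0.64/1.026) = 0.5359.
Fraction exhaled = 1 − 0.5359 = 0.4641 → 46.41%.

46.4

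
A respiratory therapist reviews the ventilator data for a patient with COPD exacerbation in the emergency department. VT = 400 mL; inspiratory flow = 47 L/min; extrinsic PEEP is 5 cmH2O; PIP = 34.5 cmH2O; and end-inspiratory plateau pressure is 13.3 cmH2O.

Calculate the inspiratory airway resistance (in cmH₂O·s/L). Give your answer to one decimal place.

27.1

Flow: 47 L/min ÷ 60 = 0.7833 L/s.
Raw = (PIP − Pplat) / flow = (34.5 − 13.3) / 0.7833 = 21.2 / 0.7833 = 27.065 cmH2O·s/L.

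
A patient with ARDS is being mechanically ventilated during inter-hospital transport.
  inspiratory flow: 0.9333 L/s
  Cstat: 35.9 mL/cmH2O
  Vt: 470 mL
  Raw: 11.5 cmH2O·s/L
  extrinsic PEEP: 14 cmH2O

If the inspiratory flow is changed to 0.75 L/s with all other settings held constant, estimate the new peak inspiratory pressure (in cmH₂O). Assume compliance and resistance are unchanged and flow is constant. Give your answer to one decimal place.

35.7

PIP = Vt/C + R·V̇ + PEEP (constant-flow equation of motion).
Only the resistive term changes: ΔPIP = R × ΔV̇ = 11.5 × (0.75 − 0.9333) = 11.5 × -0.1833 = -2.108 cmH2O.
Original PIP = 470/35.9 + 11.5×0.9333 + 14 = 37.825 cmH2O; new PIP = 37.825 + (-2.108) = 35.717 cmH2O.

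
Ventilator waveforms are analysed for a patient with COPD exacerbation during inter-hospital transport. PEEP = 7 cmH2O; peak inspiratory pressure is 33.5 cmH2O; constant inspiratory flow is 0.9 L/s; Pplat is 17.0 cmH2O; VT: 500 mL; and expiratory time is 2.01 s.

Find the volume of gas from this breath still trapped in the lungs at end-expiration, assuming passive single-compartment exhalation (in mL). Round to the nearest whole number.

56

R = (PIP − Pplat)/V̇ = (33.5 − 17.0) / 0.9 = 16.5/0.9 = 18.333 cmH2O·s/L.
C = Vt/(Pplat − PEEP) = 500.0 / (17.0 − 7) = 500.0/10.0 = 50.0 mL/cmH2O.
τ = R × C = 18.333 × 0.05 L/cmH2O = 0.9167 s.
Fraction remaining = e^(−Te/τ) = e^(−2.01/0.9167) = 0.1116.
Trapped volume = 500.0 × 0.1116 = 55.8 mL.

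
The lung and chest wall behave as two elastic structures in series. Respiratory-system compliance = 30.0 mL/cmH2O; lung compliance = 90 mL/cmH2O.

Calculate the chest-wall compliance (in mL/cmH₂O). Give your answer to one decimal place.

1/Ccw = 1/Crs − 1/CL.
1/Ccw = 1/30.0 − 1/90 = 0.02222.
Ccw = 45.005 mL/cmH2O.

45.0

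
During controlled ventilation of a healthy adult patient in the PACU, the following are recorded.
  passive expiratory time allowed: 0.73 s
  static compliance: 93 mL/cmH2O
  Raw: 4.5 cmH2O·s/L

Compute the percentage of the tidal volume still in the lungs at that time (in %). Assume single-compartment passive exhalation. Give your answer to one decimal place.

17.5

τ = R × C = 4.5 × 93 mL/cmH2O = 4.5 × 0.093 L/cmH2O = 0.4185 s.
Passive exhalation: V(t)/V₀ = e^(−t/τ) = e^(−0.73/0.4185) = 0.1748.
Fraction remaining = 0.1748 → 17.48%.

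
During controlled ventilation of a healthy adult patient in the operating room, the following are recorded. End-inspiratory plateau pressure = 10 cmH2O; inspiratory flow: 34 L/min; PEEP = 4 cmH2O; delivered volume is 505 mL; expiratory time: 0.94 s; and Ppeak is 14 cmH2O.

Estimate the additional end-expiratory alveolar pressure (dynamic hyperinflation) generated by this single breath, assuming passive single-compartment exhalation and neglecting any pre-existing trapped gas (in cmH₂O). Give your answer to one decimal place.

1.2

Flow: 34 L/min ÷ 60 = 0.5667 L/s.
R = (PIP − Pplat)/V̇ = (14 − 10) / 0.5667 = 4.0/0.5667 = 7.058 cmH2O·s/L.
C = Vt/(Pplat − PEEP) = 505.0 / (10 − 4) = 505.0/6.0 = 84.167 mL/cmH2O.
τ = R × C = 7.058 × 0.08417 L/cmH2O = 0.5941 s.
Fraction remaining = e^(−Te/τ) = e^(−0.94/0.5941) = 0.2055; trapped volume = 505.0 × 0.2055 = 103.78 mL.
Additional alveolar pressure from trapping ≈ V_trapped / C = 103.78 / 84.167 = 1.233 cmH2O.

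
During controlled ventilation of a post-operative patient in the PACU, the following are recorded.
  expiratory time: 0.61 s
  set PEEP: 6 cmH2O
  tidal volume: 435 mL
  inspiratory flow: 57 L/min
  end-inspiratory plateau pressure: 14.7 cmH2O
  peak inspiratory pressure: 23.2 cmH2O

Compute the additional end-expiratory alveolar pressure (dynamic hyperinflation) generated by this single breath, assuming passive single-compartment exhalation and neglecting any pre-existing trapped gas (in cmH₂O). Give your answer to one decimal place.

Flow: 57 L/min ÷ 60 = 0.95 L/s.
R = (PIP − Pplat)/V̇ = (23.2 − 14.7) / 0.95 = 8.5/0.95 = 8.947 cmH2O·s/L.
C = Vt/(Pplat − PEEP) = 435.0 / (14.7 − 6) = 435.0/8.7 = 50.0 mL/cmH2O.
τ = R × C = 8.947 × 0.05 L/cmH2O = 0.4474 s.
Fraction remaining = e^(−Te/τ) = e^(−0.61/0.4474) = 0.2558; trapped volume = 435.0 × 0.2558 = 111.27 mL.
Additional alveolar pressure from trapping ≈ V_trapped / C = 111.27 / 50.0 = 2.225 cmH2O.

2.2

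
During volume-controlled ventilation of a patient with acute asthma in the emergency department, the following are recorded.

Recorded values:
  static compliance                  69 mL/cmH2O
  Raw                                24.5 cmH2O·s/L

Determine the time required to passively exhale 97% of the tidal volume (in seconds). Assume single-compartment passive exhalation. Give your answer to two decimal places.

τ = R × C = 24.5 × 69 mL/cmH2O = 24.5 × 0.069 L/cmH2O = 1.691 s.
Exhaled fraction f = 1 − e^(−t/τ) → t = −τ·ln(1 − f) = −1.691·ln(0.03) = 5.93 s.

5.93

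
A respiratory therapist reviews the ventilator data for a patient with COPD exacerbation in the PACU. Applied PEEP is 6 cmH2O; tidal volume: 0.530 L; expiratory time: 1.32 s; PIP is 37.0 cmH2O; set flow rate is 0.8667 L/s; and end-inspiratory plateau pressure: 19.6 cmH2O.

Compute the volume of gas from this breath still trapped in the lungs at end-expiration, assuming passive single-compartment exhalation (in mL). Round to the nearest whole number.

98

R = (PIP − Pplat)/V̇ = (37.0 − 19.6) / 0.8667 = 17.4/0.8667 = 20.076 cmH2O·s/L.
C = Vt/(Pplat − PEEP) = 530.0 / (19.6 − 6) = 530.0/13.6 = 38.971 mL/cmH2O.
τ = R × C = 20.076 × 0.03897 L/cmH2O = 0.7824 s.
Fraction remaining = e^(−Te/τ) = e^(−1.32/0.7824) = 0.1851.
Trapped volume = 530.0 × 0.1851 = 98.103 mL.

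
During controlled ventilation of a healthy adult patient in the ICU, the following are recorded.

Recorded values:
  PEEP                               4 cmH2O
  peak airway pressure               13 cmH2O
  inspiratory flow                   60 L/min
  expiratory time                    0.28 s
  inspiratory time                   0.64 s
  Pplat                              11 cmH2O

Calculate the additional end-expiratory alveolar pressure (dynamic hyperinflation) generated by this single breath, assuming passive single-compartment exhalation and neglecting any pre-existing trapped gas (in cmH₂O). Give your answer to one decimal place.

1.5

Flow: 60 L/min ÷ 60 = 1 L/s.
Vt = flow × Ti = 1 L/s × 0.64 s × 1000 mL/L = 640.0 mL.
R = (PIP − Pplat)/V̇ = (13 − 11) / 1 = 2.0/1 = 2.0 cmH2O·s/L.
C = Vt/(Pplat − PEEP) = 640.0 / (11 − 4) = 640.0/7.0 = 91.429 mL/cmH2O.
τ = R × C = 2.0 × 0.09143 L/cmH2O = 0.1829 s.
Fraction remaining = e^(−Te/τ) = e^(−0.28/0.1829) = 0.2163; trapped volume = 640.0 × 0.2163 = 138.43 mL.
Additional alveolar pressure from trapping ≈ V_trapped / C = 138.43 / 91.429 = 1.514 cmH2O.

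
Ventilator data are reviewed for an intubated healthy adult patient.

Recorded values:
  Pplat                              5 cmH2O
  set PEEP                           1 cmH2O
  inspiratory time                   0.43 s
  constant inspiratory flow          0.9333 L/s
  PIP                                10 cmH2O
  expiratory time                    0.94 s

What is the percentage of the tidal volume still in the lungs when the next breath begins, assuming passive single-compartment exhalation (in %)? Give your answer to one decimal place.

Vt = flow × Ti = 0.9333 L/s × 0.43 s × 1000 mL/L = 401.32 mL.
R = (PIP − Pplat)/V̇ = (10 − 5) / 0.9333 = 5.0/0.9333 = 5.357 cmH2O·s/L.
C = Vt/(Pplat − PEEP) = 401.32 / (5 − 1) = 401.32/4.0 = 100.33 mL/cmH2O.
τ = R × C = 5.357 × 0.1003 L/cmH2O = 0.5373 s.
Fraction remaining at end-expiration = e^(−Te/τ) = e^(−0.94/0.5373) = 0.1739 → 17.39%.

17.4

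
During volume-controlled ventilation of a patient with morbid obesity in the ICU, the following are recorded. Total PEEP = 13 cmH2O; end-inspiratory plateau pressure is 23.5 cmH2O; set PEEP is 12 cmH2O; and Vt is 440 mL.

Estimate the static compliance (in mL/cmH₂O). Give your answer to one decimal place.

41.9

End-expiratory occlusion gives total PEEP = 13 cmH2O (intrinsic PEEP = 13 − 12 = 1). Use total PEEP for the elastic gradient.
Cstat = Vt / (Pplat − PEEPtotal) = 440 / (23.5 − 13) = 440 / 10.5 = 41.905 mL/cmH2O.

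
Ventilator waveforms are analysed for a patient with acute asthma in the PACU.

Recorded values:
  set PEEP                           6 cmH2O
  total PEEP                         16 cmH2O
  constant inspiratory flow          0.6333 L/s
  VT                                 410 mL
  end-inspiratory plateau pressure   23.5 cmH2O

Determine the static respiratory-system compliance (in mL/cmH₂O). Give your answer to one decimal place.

54.7

End-expiratory occlusion gives total PEEP = 16 cmH2O (intrinsic PEEP = 16 − 6 = 10). Use total PEEP for the elastic gradient.
Cstat = Vt / (Pplat − PEEPtotal) = 410 / (23.5 − 16) = 410 / 7.5 = 54.667 mL/cmH2O.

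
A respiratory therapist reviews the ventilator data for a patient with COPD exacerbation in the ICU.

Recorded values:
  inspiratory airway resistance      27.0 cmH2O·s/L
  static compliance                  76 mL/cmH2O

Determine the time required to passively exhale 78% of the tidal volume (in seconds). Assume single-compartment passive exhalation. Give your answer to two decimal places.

3.11

τ = R × C = 27.0 × 76 mL/cmH2O = 27.0 × 0.076 L/cmH2O = 2.052 s.
Exhaled fraction f = 1 − e^(−t/τ) → t = −τ·ln(1 − f) = −2.052·ln(0.22) = 3.107 s.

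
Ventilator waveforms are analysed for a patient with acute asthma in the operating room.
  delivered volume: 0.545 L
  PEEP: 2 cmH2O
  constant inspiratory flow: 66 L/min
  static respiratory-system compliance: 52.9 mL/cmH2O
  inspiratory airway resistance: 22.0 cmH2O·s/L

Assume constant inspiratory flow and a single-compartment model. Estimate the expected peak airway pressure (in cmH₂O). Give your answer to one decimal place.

36.5

Flow: 66 L/min ÷ 60 = 1.1 L/s.
Equation of motion (constant flow): PIP = Vt/C + R·V̇ + PEEP.
PIP = 545/52.9 + 22.0×1.1 + 2 = 10.302 + 24.2 + 2 = 36.502 cmH2O.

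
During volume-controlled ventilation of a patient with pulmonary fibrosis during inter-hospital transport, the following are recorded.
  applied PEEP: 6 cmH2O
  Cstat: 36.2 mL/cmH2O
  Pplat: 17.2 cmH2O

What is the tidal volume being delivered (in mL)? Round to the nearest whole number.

405

Vt = Cstat × (Pplat − PEEP) = 36.2 × (17.2 − 6) = 36.2 × 11.2 = 405.44 mL.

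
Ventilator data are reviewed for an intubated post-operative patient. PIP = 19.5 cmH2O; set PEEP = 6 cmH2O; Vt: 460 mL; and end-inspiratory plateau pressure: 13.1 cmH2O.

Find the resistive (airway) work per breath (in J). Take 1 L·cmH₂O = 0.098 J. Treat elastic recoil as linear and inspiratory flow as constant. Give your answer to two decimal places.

With constant inspiratory flow the resistive pressure is constant at PIP − Pplat = 19.5 − 13.1 = 6.4 cmH2O, so resistive work = 6.4 × 0.460 = 2.944 L·cmH2O.
× 0.098 J/(L·cmH2O) → 0.2885 J.

0.29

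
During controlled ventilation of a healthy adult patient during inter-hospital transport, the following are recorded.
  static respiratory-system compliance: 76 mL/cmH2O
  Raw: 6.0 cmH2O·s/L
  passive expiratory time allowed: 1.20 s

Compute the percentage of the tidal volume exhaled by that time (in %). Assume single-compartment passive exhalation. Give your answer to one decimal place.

τ = R × C = 6.0 × 76 mL/cmH2O = 6.0 × 0.076 L/cmH2O = 0.456 s.
Passive exhalation: V(t)/V₀ = e^(−t/τ) = e^(−1.20/0.456) = 0.07196.
Fraction exhaled = 1 − 0.07196 = 0.928 → 92.8%.

92.8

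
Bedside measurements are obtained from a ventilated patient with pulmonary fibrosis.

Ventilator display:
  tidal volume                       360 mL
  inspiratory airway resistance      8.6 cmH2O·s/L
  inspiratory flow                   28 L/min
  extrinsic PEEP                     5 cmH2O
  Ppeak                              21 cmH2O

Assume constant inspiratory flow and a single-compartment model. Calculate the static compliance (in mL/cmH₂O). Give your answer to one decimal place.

30.0

Flow: 28 L/min ÷ 60 = 0.4667 L/s.
Equation of motion (constant flow): PIP = Vt/C + R·V̇ + PEEP.
Vt/C = PIP − R·V̇ − PEEP = 21 − 8.6×0.4667 − 5 = 21 − 4.014 − 5 = 11.986 cmH2O.
C = Vt / 11.986 = 360 / 11.986 = 30.035 mL/cmH2O.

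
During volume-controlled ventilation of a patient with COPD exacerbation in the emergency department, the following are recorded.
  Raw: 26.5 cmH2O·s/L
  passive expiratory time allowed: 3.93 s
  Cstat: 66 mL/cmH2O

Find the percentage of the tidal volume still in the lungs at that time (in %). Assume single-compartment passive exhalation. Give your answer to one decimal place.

10.6

τ = R × C = 26.5 × 66 mL/cmH2O = 26.5 × 0.066 L/cmH2O = 1.749 s.
Passive exhalation: V(t)/V₀ = e^(−t/τ) = e^(−3.93/1.749) = 0.1057.
Fraction remaining = 0.1057 → 10.57%.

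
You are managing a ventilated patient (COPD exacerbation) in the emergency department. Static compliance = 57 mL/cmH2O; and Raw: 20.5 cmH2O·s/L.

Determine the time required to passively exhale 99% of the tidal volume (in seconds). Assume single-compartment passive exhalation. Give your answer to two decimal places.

5.38

τ = R × C = 20.5 × 57 mL/cmH2O = 20.5 × 0.057 L/cmH2O = 1.169 s.
Exhaled fraction f = 1 − e^(−t/τ) → t = −τ·ln(1 − f) = −1.169·ln(0.01) = 5.383 s.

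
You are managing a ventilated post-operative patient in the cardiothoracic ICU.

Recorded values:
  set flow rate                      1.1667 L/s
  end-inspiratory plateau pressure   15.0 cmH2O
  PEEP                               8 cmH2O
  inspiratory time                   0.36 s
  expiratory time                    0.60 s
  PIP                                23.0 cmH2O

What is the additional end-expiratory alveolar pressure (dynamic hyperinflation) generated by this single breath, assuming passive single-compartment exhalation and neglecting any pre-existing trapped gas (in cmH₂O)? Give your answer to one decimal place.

1.6

Vt = flow × Ti = 1.1667 L/s × 0.36 s × 1000 mL/L = 420.01 mL.
R = (PIP − Pplat)/V̇ = (23.0 − 15.0) / 1.1667 = 8.0/1.1667 = 6.857 cmH2O·s/L.
C = Vt/(Pplat − PEEP) = 420.01 / (15.0 − 8) = 420.01/7.0 = 60.001 mL/cmH2O.
τ = R × C = 6.857 × 0.06 L/cmH2O = 0.4114 s.
Fraction remaining = e^(−Te/τ) = e^(−0.60/0.4114) = 0.2326; trapped volume = 420.01 × 0.2326 = 97.694 mL.
Additional alveolar pressure from trapping ≈ V_trapped / C = 97.694 / 60.001 = 1.628 cmH2O.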